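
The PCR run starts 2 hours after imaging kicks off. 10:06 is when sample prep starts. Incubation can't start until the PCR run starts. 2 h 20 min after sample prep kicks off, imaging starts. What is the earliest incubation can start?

14:26

Imaging starts at 10:06 + 140 min = 12:26.
The PCR run starts at 12:26 + 120 min = 14:26.
Incubation is bounded by the PCR run, so the earliest it can start is 14:26.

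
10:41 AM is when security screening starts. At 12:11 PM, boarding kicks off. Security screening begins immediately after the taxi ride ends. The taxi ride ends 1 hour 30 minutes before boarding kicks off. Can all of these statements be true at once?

Yes

The taxi ride ends at 12:11 PM − 90 min = 10:41 AM.
So security screening starts at 10:41 AM.
That matches the stated 10:41 AM, so the schedule is consistent.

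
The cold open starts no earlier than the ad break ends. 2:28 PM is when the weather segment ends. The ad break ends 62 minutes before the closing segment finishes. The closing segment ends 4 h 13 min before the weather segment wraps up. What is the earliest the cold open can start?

9:13 AM

The closing segment ends at 2:28 PM − 253 min = 10:15 AM.
The ad break ends at 10:15 AM − 62 min = 9:13 AM.
The cold open is bounded by the ad break, so the earliest it can start is 9:13 AM.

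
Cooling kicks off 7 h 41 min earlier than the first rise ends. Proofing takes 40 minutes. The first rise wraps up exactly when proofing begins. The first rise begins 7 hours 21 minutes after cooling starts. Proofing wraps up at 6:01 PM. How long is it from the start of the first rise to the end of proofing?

60 minutes

Proofing starts at 6:01 PM − 40 min = 5:21 PM.
So the first rise ends at 5:21 PM.
Cooling starts at 5:21 PM − 461 min = 9:40 AM.
The first rise starts at 9:40 AM + 441 min = 5:01 PM.
From 5:01 PM to 6:01 PM is 60 minutes.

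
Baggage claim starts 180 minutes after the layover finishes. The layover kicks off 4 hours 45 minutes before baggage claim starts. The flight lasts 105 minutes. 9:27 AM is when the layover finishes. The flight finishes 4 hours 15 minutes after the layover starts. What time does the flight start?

Baggage claim starts at 9:27 AM + 180 min = 12:27 PM.
The layover starts at 12:27 PM − 285 min = 7:42 AM.
The flight ends at 7:42 AM + 255 min = 11:57 AM.
The flight starts at 11:57 AM − 105 min = 10:12 AM.

10:12 AM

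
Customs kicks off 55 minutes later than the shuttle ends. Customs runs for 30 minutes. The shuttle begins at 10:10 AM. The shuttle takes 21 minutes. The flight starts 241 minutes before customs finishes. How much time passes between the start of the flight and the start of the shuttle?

135 minutes

The shuttle ends at 10:10 AM + 21 min = 10:31 AM.
Customs starts at 10:31 AM + 55 min = 11:26 AM.
Customs ends at 11:26 AM + 30 min = 11:56 AM.
The flight starts at 11:56 AM − 241 min = 7:55 AM.
From 7:55 AM to 10:10 AM is 135 minutes.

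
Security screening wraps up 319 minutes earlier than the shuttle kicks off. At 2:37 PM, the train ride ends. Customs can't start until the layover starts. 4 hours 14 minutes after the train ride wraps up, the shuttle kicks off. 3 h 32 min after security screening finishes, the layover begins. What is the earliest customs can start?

The shuttle starts at 2:37 PM + 254 min = 6:51 PM.
Security screening ends at 6:51 PM − 319 min = 1:32 PM.
The layover starts at 1:32 PM + 212 min = 5:04 PM.
Customs is bounded by the layover, so the earliest it can start is 5:04 PM.

5:04 PM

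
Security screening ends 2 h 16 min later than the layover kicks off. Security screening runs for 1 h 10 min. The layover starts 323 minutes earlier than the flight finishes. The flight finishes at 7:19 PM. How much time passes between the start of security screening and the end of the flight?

The layover starts at 7:19 PM − 323 min = 1:56 PM.
Security screening ends at 1:56 PM + 136 min = 4:12 PM.
Security screening starts at 4:12 PM − 70 min = 3:02 PM.
From 3:02 PM to 7:19 PM is 4 h 17 min.

4 h 17 min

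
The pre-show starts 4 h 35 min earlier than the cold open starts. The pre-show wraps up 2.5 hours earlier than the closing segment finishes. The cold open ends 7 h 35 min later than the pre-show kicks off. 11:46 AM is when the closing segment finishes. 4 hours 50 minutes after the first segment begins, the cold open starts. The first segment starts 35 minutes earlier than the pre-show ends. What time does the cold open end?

4:31 PM

The pre-show ends at 11:46 AM − 150 min = 9:16 AM.
The first segment starts at 9:16 AM − 35 min = 8:41 AM.
The cold open starts at 8:41 AM + 290 min = 1:31 PM.
The pre-show starts at 1:31 PM − 275 min = 8:56 AM.
The cold open ends at 8:56 AM + 455 min = 4:31 PM.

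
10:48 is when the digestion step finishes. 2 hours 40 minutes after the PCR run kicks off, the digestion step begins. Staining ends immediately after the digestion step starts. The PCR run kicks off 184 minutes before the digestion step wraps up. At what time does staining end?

10:24

The PCR run starts at 10:48 − 184 min = 07:44.
The digestion step starts at 07:44 + 160 min = 10:24.
So staining ends at 10:24.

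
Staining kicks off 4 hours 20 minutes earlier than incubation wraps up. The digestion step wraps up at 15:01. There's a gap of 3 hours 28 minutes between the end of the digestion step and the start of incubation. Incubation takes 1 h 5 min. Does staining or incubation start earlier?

staining

Incubation starts at 15:01 + 208 min = 18:29.
Incubation ends at 18:29 + 65 min = 19:34.
Staining starts at 19:34 − 260 min = 15:14.
Staining starts at 15:14 and incubation starts at 18:29, so staining is first.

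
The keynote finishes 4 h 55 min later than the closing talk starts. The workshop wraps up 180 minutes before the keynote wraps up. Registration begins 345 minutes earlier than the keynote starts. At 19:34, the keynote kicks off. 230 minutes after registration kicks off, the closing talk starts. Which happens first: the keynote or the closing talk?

the closing talk

Registration starts at 19:34 − 345 min = 13:49.
The closing talk starts at 13:49 + 230 min = 17:39.
The keynote starts at 19:34 and the closing talk starts at 17:39, so the closing talk is first.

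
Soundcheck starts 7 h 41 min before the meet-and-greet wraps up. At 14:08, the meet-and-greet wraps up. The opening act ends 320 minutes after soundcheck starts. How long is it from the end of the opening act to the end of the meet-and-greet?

141 minutes

Soundcheck starts at 14:08 − 461 min = 06:27.
The opening act ends at 06:27 + 320 min = 11:47.
From 11:47 to 14:08 is 141 minutes.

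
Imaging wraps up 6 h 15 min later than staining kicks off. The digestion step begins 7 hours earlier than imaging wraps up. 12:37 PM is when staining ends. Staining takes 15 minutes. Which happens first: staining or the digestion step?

the digestion step

Staining starts at 12:37 PM − 15 min = 12:22 PM.
Imaging ends at 12:22 PM + 375 min = 6:37 PM.
The digestion step starts at 6:37 PM − 420 min = 11:37 AM.
Staining starts at 12:22 PM and the digestion step starts at 11:37 AM, so the digestion step is first.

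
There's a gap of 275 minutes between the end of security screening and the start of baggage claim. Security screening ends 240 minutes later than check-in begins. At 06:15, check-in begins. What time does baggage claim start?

14:50

Security screening ends at 06:15 + 240 min = 10:15.
Baggage claim starts at 10:15 + 275 min = 14:50.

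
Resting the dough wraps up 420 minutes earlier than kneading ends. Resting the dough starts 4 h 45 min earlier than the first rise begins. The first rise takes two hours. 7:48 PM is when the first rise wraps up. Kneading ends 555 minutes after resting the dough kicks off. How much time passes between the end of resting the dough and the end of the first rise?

The first rise starts at 7:48 PM − 120 min = 5:48 PM.
Resting the dough starts at 5:48 PM − 285 min = 1:03 PM.
Kneading ends at 1:03 PM + 555 min = 10:18 PM.
Resting the dough ends at 10:18 PM − 420 min = 3:18 PM.
From 3:18 PM to 7:48 PM is 4 hours 30 minutes.

4 hours 30 minutes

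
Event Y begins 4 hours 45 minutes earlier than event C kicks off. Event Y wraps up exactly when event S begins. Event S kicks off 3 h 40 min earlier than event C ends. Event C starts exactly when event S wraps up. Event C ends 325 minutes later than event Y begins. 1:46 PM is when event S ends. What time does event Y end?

10:46 AM

Event C starts at 1:46 PM.
Event Y starts at 1:46 PM − 285 min = 9:01 AM.
Event C ends at 9:01 AM + 325 min = 2:26 PM.
Event S starts at 2:26 PM − 220 min = 10:46 AM.
So event Y ends at 10:46 AM.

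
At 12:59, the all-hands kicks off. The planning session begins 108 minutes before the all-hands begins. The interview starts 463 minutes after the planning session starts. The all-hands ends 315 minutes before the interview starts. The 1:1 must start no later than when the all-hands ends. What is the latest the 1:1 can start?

13:39

The planning session starts at 12:59 − 108 min = 11:11.
The interview starts at 11:11 + 463 min = 18:54.
The all-hands ends at 18:54 − 315 min = 13:39.
The 1:1 is bounded by the all-hands, so the latest it can start is 13:39.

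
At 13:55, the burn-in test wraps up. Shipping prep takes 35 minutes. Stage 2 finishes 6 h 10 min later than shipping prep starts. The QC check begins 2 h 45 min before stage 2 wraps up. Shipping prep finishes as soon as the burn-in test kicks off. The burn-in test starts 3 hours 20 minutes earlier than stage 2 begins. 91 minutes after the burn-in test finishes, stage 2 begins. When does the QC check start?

14:56

Stage 2 starts at 13:55 + 91 min = 15:26.
The burn-in test starts at 15:26 − 200 min = 12:06.
So shipping prep ends at 12:06.
Shipping prep starts at 12:06 − 35 min = 11:31.
Stage 2 ends at 11:31 + 370 min = 17:41.
The QC check starts at 17:41 − 165 min = 14:56.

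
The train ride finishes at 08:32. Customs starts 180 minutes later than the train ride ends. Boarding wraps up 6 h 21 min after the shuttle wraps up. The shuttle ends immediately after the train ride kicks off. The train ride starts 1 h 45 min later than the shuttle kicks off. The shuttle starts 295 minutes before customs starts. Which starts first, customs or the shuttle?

the shuttle

Customs starts at 08:32 + 180 min = 11:32.
The shuttle starts at 11:32 − 295 min = 06:37.
Customs starts at 11:32 and the shuttle starts at 06:37, so the shuttle is first.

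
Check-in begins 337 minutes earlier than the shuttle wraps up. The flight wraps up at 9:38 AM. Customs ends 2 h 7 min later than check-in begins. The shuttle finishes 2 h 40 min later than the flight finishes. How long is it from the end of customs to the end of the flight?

50 minutes

The shuttle ends at 9:38 AM + 160 min = 12:18 PM.
Check-in starts at 12:18 PM − 337 min = 6:41 AM.
Customs ends at 6:41 AM + 127 min = 8:48 AM.
From 8:48 AM to 9:38 AM is 50 minutes.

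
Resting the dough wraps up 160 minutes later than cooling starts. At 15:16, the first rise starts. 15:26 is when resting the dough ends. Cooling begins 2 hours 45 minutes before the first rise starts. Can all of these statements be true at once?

Cooling starts at 15:16 − 165 min = 12:31.
Resting the dough ends at 12:31 + 160 min = 15:11.
But resting the dough is also said to end at 15:26 — a 15-minute conflict.

No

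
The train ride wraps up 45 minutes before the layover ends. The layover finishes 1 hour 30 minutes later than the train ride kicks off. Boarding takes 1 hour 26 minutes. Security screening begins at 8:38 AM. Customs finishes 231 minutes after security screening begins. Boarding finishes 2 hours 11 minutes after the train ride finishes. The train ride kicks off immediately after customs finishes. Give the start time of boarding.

1:59 PM

Customs ends at 8:38 AM + 231 min = 12:29 PM.
So the train ride starts at 12:29 PM.
The layover ends at 12:29 PM + 90 min = 1:59 PM.
The train ride ends at 1:59 PM − 45 min = 1:14 PM.
Boarding ends at 1:14 PM + 131 min = 3:25 PM.
Boarding starts at 3:25 PM − 86 min = 1:59 PM.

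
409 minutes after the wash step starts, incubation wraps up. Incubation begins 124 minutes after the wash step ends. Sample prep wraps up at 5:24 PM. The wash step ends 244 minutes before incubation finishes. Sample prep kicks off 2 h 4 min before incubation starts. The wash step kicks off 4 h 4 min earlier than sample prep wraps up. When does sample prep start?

The wash step starts at 5:24 PM − 244 min = 1:20 PM.
Incubation ends at 1:20 PM + 409 min = 8:09 PM.
The wash step ends at 8:09 PM − 244 min = 4:05 PM.
Incubation starts at 4:05 PM + 124 min = 6:09 PM.
Sample prep starts at 6:09 PM − 124 min = 4:05 PM.

4:05 PM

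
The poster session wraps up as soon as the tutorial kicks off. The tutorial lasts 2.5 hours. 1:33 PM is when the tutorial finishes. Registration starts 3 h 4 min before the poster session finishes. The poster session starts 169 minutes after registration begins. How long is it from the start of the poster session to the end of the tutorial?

165 minutes

The tutorial starts at 1:33 PM − 150 min = 11:03 AM.
So the poster session ends at 11:03 AM.
Registration starts at 11:03 AM − 184 min = 7:59 AM.
The poster session starts at 7:59 AM + 169 min = 10:48 AM.
From 10:48 AM to 1:33 PM is 165 minutes.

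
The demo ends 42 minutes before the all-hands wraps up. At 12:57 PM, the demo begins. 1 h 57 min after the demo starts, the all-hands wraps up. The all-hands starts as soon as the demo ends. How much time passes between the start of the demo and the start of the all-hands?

The all-hands ends at 12:57 PM + 117 min = 2:54 PM.
The demo ends at 2:54 PM − 42 min = 2:12 PM.
So the all-hands starts at 2:12 PM.
From 12:57 PM to 2:12 PM is 1 h 15 min.

1 h 15 min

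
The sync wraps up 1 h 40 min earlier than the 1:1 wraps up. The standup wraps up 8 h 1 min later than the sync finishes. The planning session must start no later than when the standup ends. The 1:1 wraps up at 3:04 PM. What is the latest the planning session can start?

The sync ends at 3:04 PM − 100 min = 1:24 PM.
The standup ends at 1:24 PM + 481 min = 9:25 PM.
The planning session is bounded by the standup, so the latest it can start is 9:25 PM.

9:25 PM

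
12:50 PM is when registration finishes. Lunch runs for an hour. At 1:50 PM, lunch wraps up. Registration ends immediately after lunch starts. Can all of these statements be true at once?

Lunch starts at 1:50 PM − 60 min = 12:50 PM.
So registration ends at 12:50 PM.
That matches the stated 12:50 PM, so the schedule is consistent.

Yes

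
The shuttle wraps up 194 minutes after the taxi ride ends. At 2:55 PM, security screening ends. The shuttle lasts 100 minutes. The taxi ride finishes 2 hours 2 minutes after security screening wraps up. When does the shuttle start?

The taxi ride ends at 2:55 PM + 122 min = 4:57 PM.
The shuttle ends at 4:57 PM + 194 min = 8:11 PM.
The shuttle starts at 8:11 PM − 100 min = 6:31 PM.

6:31 PM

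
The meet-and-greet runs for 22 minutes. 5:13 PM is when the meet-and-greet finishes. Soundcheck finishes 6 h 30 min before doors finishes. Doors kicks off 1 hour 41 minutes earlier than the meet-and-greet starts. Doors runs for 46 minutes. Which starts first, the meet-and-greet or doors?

The meet-and-greet starts at 5:13 PM − 22 min = 4:51 PM.
Doors starts at 4:51 PM − 101 min = 3:10 PM.
The meet-and-greet starts at 4:51 PM and doors starts at 3:10 PM, so doors is first.

doors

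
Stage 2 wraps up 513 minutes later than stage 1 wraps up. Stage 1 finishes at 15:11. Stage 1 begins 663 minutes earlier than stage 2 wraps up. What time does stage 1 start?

Stage 2 ends at 15:11 + 513 min = 23:44.
Stage 1 starts at 23:44 − 663 min = 12:41.

12:41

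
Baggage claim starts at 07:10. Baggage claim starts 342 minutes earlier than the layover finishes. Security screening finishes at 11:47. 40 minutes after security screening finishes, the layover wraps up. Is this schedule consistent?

No

The layover ends at 11:47 + 40 min = 12:27.
Baggage claim starts at 12:27 − 342 min = 06:45.
But baggage claim is also said to start at 07:10 — a 25-minute conflict.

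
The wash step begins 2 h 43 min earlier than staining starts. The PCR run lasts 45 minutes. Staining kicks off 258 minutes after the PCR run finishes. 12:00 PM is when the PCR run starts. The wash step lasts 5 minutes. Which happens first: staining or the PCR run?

The PCR run ends at 12:00 PM + 45 min = 12:45 PM.
Staining starts at 12:45 PM + 258 min = 5:03 PM.
Staining starts at 5:03 PM and the PCR run starts at 12:00 PM, so the PCR run is first.

the PCR run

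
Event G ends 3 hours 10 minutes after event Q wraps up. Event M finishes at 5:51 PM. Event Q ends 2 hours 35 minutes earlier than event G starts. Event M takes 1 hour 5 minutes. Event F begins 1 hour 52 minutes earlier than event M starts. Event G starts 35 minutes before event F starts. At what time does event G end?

Event M starts at 5:51 PM − 65 min = 4:46 PM.
Event F starts at 4:46 PM − 112 min = 2:54 PM.
Event G starts at 2:54 PM − 35 min = 2:19 PM.
Event Q ends at 2:19 PM − 155 min = 11:44 AM.
Event G ends at 11:44 AM + 190 min = 2:54 PM.

2:54 PM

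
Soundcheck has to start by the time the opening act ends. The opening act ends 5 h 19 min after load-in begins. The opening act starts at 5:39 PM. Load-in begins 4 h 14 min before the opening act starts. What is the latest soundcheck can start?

6:44 PM

Load-in starts at 5:39 PM − 254 min = 1:25 PM.
The opening act ends at 1:25 PM + 319 min = 6:44 PM.
Soundcheck is bounded by the opening act, so the latest it can start is 6:44 PM.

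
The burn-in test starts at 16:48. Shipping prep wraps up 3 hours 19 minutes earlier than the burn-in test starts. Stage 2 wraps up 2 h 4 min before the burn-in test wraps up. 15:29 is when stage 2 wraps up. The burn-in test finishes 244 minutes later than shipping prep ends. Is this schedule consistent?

Yes

Shipping prep ends at 16:48 − 199 min = 13:29.
The burn-in test ends at 13:29 + 244 min = 17:33.
Stage 2 ends at 17:33 − 124 min = 15:29.
That matches the stated 15:29, so the schedule is consistent.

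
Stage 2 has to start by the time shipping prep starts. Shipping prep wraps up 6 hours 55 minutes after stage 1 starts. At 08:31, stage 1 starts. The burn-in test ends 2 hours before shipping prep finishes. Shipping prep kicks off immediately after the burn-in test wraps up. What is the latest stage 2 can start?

13:26

Shipping prep ends at 08:31 + 415 min = 15:26.
The burn-in test ends at 15:26 − 120 min = 13:26.
So shipping prep starts at 13:26.
Stage 2 is bounded by shipping prep, so the latest it can start is 13:26.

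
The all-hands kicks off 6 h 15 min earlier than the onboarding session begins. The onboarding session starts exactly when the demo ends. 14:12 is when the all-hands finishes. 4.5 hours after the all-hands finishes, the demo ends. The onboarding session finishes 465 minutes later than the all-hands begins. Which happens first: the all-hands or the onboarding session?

The demo ends at 14:12 + 270 min = 18:42.
So the onboarding session starts at 18:42.
The all-hands starts at 18:42 − 375 min = 12:27.
The all-hands starts at 12:27 and the onboarding session starts at 18:42, so the all-hands is first.

the all-hands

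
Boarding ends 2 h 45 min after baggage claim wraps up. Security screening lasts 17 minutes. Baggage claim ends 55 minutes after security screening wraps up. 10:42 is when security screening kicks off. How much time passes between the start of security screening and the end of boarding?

Security screening ends at 10:42 + 17 min = 10:59.
Baggage claim ends at 10:59 + 55 min = 11:54.
Boarding ends at 11:54 + 165 min = 14:39.
From 10:42 to 14:39 is 3 hours 57 minutes.

3 hours 57 minutes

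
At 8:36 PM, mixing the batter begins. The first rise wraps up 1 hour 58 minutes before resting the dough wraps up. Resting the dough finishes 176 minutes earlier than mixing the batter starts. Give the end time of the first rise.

3:42 PM

Resting the dough ends at 8:36 PM − 176 min = 5:40 PM.
The first rise ends at 5:40 PM − 118 min = 3:42 PM.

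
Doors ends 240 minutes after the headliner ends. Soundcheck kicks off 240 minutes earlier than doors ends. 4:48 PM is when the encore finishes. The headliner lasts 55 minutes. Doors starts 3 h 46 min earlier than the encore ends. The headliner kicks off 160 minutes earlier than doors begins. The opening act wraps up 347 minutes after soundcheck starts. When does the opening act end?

5:04 PM

Doors starts at 4:48 PM − 226 min = 1:02 PM.
The headliner starts at 1:02 PM − 160 min = 10:22 AM.
The headliner ends at 10:22 AM + 55 min = 11:17 AM.
Doors ends at 11:17 AM + 240 min = 3:17 PM.
Soundcheck starts at 3:17 PM − 240 min = 11:17 AM.
The opening act ends at 11:17 AM + 347 min = 5:04 PM.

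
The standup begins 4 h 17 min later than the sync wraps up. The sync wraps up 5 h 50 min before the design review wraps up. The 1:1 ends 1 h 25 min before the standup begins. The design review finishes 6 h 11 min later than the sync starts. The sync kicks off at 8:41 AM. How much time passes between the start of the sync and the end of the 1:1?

The design review ends at 8:41 AM + 371 min = 2:52 PM.
The sync ends at 2:52 PM − 350 min = 9:02 AM.
The standup starts at 9:02 AM + 257 min = 1:19 PM.
The 1:1 ends at 1:19 PM − 85 min = 11:54 AM.
From 8:41 AM to 11:54 AM is 193 minutes.

193 minutes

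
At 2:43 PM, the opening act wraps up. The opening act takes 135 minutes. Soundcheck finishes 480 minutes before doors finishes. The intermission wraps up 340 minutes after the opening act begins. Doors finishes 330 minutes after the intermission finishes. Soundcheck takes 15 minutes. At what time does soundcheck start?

The opening act starts at 2:43 PM − 135 min = 12:28 PM.
The intermission ends at 12:28 PM + 340 min = 6:08 PM.
Doors ends at 6:08 PM + 330 min = 11:38 PM.
Soundcheck ends at 11:38 PM − 480 min = 3:38 PM.
Soundcheck starts at 3:38 PM − 15 min = 3:23 PM.

3:23 PM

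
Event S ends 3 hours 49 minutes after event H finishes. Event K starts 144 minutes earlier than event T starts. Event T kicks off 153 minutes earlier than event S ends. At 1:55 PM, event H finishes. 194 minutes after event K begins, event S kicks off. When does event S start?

Event S ends at 1:55 PM + 229 min = 5:44 PM.
Event T starts at 5:44 PM − 153 min = 3:11 PM.
Event K starts at 3:11 PM − 144 min = 12:47 PM.
Event S starts at 12:47 PM + 194 min = 4:01 PM.

4:01 PM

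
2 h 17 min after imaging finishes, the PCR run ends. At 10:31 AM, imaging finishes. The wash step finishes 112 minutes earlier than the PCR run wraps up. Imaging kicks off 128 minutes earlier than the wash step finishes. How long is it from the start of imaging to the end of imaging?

The PCR run ends at 10:31 AM + 137 min = 12:48 PM.
The wash step ends at 12:48 PM − 112 min = 10:56 AM.
Imaging starts at 10:56 AM − 128 min = 8:48 AM.
From 8:48 AM to 10:31 AM is 103 minutes.

103 minutes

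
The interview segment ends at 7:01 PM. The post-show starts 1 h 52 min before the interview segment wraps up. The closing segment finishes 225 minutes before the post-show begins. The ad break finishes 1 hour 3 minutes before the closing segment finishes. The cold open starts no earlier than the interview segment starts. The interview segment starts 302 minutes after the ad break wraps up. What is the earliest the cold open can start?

5:23 PM

The post-show starts at 7:01 PM − 112 min = 5:09 PM.
The closing segment ends at 5:09 PM − 225 min = 1:24 PM.
The ad break ends at 1:24 PM − 63 min = 12:21 PM.
The interview segment starts at 12:21 PM + 302 min = 5:23 PM.
The cold open is bounded by the interview segment, so the earliest it can start is 5:23 PM.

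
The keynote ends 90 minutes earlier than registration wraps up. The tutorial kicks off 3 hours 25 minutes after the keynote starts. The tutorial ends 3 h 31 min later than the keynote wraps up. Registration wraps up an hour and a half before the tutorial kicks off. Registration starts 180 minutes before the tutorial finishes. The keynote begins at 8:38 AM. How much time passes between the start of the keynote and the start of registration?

56 minutes

The tutorial starts at 8:38 AM + 205 min = 12:03 PM.
Registration ends at 12:03 PM − 90 min = 10:33 AM.
The keynote ends at 10:33 AM − 90 min = 9:03 AM.
The tutorial ends at 9:03 AM + 211 min = 12:34 PM.
Registration starts at 12:34 PM − 180 min = 9:34 AM.
From 8:38 AM to 9:34 AM is 56 minutes.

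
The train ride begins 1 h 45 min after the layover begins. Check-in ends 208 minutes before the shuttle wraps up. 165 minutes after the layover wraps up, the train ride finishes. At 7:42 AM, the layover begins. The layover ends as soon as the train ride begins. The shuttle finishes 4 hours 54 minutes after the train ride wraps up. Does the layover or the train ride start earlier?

the layover

The train ride starts at 7:42 AM + 105 min = 9:27 AM.
The layover starts at 7:42 AM and the train ride starts at 9:27 AM, so the layover is first.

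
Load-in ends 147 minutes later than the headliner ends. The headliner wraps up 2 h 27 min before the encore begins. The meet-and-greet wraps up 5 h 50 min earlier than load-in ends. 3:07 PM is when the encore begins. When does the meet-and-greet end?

The headliner ends at 3:07 PM − 147 min = 12:40 PM.
Load-in ends at 12:40 PM + 147 min = 3:07 PM.
The meet-and-greet ends at 3:07 PM − 350 min = 9:17 AM.

9:17 AM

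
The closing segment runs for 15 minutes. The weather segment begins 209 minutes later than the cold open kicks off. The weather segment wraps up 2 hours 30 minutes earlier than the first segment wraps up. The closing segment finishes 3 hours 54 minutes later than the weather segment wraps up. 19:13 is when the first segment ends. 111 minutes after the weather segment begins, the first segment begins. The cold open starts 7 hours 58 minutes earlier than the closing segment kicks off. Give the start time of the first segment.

The weather segment ends at 19:13 − 150 min = 16:43.
The closing segment ends at 16:43 + 234 min = 20:37.
The closing segment starts at 20:37 − 15 min = 20:22.
The cold open starts at 20:22 − 478 min = 12:24.
The weather segment starts at 12:24 + 209 min = 15:53.
The first segment starts at 15:53 + 111 min = 17:44.

17:44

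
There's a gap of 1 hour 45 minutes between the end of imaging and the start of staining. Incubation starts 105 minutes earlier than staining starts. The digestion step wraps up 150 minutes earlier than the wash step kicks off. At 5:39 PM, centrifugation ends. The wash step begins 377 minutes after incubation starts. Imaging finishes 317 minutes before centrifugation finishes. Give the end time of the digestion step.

Imaging ends at 5:39 PM − 317 min = 12:22 PM.
Staining starts at 12:22 PM + 105 min = 2:07 PM.
Incubation starts at 2:07 PM − 105 min = 12:22 PM.
The wash step starts at 12:22 PM + 377 min = 6:39 PM.
The digestion step ends at 6:39 PM − 150 min = 4:09 PM.

4:09 PM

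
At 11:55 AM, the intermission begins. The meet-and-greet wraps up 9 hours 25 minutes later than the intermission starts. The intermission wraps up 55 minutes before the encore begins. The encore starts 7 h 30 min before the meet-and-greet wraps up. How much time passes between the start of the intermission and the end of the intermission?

1 hour

The meet-and-greet ends at 11:55 AM + 565 min = 9:20 PM.
The encore starts at 9:20 PM − 450 min = 1:50 PM.
The intermission ends at 1:50 PM − 55 min = 12:55 PM.
From 11:55 AM to 12:55 PM is 1 hour.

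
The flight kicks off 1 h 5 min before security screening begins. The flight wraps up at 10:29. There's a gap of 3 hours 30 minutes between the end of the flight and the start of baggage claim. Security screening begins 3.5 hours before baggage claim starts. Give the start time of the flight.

09:24

Baggage claim starts at 10:29 + 210 min = 13:59.
Security screening starts at 13:59 − 210 min = 10:29.
The flight starts at 10:29 − 65 min = 09:24.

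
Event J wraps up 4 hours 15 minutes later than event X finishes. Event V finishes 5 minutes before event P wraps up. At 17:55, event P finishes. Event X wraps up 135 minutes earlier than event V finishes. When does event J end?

Event V ends at 17:55 − 5 min = 17:50.
Event X ends at 17:50 − 135 min = 15:35.
Event J ends at 15:35 + 255 min = 19:50.

19:50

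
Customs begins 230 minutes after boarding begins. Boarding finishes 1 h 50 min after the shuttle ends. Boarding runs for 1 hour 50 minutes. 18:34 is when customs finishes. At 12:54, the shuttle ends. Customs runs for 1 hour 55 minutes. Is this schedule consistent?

No

Boarding ends at 12:54 + 110 min = 14:44.
Boarding starts at 14:44 − 110 min = 12:54.
Customs starts at 12:54 + 230 min = 16:44.
Customs ends at 16:44 + 115 min = 18:39.
But customs is also said to end at 18:34 — a 5-minute conflict.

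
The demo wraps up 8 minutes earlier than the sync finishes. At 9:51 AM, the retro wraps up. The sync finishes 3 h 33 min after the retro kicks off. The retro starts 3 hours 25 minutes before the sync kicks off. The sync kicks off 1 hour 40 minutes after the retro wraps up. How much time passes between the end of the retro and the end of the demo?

100 minutes

The sync starts at 9:51 AM + 100 min = 11:31 AM.
The retro starts at 11:31 AM − 205 min = 8:06 AM.
The sync ends at 8:06 AM + 213 min = 11:39 AM.
The demo ends at 11:39 AM − 8 min = 11:31 AM.
From 9:51 AM to 11:31 AM is 100 minutes.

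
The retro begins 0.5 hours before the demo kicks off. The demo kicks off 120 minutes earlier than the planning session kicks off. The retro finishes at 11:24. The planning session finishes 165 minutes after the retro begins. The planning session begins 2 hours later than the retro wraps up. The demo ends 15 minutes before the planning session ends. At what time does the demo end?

The planning session starts at 11:24 + 120 min = 13:24.
The demo starts at 13:24 − 120 min = 11:24.
The retro starts at 11:24 − 30 min = 10:54.
The planning session ends at 10:54 + 165 min = 13:39.
The demo ends at 13:39 − 15 min = 13:24.

13:24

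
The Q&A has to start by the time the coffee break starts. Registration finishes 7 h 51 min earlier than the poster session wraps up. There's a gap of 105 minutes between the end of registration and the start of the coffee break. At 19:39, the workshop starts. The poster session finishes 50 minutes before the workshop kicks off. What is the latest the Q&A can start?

12:43

The poster session ends at 19:39 − 50 min = 18:49.
Registration ends at 18:49 − 471 min = 10:58.
The coffee break starts at 10:58 + 105 min = 12:43.
The Q&A is bounded by the coffee break, so the latest it can start is 12:43.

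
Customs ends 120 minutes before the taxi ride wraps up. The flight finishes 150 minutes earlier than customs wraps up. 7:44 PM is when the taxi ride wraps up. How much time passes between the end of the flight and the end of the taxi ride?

270 minutes

Customs ends at 7:44 PM − 120 min = 5:44 PM.
The flight ends at 5:44 PM − 150 min = 3:14 PM.
From 3:14 PM to 7:44 PM is 270 minutes.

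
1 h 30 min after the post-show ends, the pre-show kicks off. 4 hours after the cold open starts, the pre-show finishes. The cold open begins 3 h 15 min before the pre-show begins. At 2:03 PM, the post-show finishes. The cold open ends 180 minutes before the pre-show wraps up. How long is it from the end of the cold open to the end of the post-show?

The pre-show starts at 2:03 PM + 90 min = 3:33 PM.
The cold open starts at 3:33 PM − 195 min = 12:18 PM.
The pre-show ends at 12:18 PM + 240 min = 4:18 PM.
The cold open ends at 4:18 PM − 180 min = 1:18 PM.
From 1:18 PM to 2:03 PM is 45 minutes.

45 minutes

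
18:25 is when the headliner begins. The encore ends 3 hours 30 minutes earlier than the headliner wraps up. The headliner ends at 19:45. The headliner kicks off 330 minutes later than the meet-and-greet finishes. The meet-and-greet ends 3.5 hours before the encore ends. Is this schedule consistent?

The encore ends at 19:45 − 210 min = 16:15.
The meet-and-greet ends at 16:15 − 210 min = 12:45.
The headliner starts at 12:45 + 330 min = 18:15.
But the headliner is also said to start at 18:25 — a 10-minute conflict.

No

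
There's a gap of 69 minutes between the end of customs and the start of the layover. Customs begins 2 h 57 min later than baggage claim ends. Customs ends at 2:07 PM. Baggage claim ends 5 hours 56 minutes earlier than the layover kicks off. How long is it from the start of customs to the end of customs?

The layover starts at 2:07 PM + 69 min = 3:16 PM.
Baggage claim ends at 3:16 PM − 356 min = 9:20 AM.
Customs starts at 9:20 AM + 177 min = 12:17 PM.
From 12:17 PM to 2:07 PM is 1 hour 50 minutes.

1 hour 50 minutes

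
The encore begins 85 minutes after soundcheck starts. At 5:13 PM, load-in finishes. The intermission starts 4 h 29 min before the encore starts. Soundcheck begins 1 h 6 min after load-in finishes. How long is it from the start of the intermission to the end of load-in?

Soundcheck starts at 5:13 PM + 66 min = 6:19 PM.
The encore starts at 6:19 PM + 85 min = 7:44 PM.
The intermission starts at 7:44 PM − 269 min = 3:15 PM.
From 3:15 PM to 5:13 PM is 1 h 58 min.

1 h 58 min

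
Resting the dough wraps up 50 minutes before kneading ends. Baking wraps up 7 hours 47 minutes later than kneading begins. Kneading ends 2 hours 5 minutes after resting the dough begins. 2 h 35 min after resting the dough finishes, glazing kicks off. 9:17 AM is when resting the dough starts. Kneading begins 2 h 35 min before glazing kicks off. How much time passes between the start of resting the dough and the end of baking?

Kneading ends at 9:17 AM + 125 min = 11:22 AM.
Resting the dough ends at 11:22 AM − 50 min = 10:32 AM.
Glazing starts at 10:32 AM + 155 min = 1:07 PM.
Kneading starts at 1:07 PM − 155 min = 10:32 AM.
Baking ends at 10:32 AM + 467 min = 6:19 PM.
From 9:17 AM to 6:19 PM is 9 hours 2 minutes.

9 hours 2 minutes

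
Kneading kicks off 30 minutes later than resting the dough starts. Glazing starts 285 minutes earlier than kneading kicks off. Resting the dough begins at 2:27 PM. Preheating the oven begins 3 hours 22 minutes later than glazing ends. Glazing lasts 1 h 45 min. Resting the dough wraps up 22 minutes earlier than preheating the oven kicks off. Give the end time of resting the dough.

2:57 PM

Kneading starts at 2:27 PM + 30 min = 2:57 PM.
Glazing starts at 2:57 PM − 285 min = 10:12 AM.
Glazing ends at 10:12 AM + 105 min = 11:57 AM.
Preheating the oven starts at 11:57 AM + 202 min = 3:19 PM.
Resting the dough ends at 3:19 PM − 22 min = 2:57 PM.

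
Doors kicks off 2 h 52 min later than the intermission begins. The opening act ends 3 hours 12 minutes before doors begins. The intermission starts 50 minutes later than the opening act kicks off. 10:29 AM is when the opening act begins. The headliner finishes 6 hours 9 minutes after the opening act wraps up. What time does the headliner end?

5:08 PM

The intermission starts at 10:29 AM + 50 min = 11:19 AM.
Doors starts at 11:19 AM + 172 min = 2:11 PM.
The opening act ends at 2:11 PM − 192 min = 10:59 AM.
The headliner ends at 10:59 AM + 369 min = 5:08 PM.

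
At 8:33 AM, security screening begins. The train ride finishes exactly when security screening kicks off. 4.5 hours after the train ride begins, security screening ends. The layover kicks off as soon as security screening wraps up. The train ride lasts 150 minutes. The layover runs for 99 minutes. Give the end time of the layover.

The train ride ends at 8:33 AM.
The train ride starts at 8:33 AM − 150 min = 6:03 AM.
Security screening ends at 6:03 AM + 270 min = 10:33 AM.
So the layover starts at 10:33 AM.
The layover ends at 10:33 AM + 99 min = 12:12 PM.

12:12 PM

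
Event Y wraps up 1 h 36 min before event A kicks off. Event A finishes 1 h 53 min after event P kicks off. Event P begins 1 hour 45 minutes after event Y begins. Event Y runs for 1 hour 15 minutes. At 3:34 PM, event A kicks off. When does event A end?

4:21 PM

Event Y ends at 3:34 PM − 96 min = 1:58 PM.
Event Y starts at 1:58 PM − 75 min = 12:43 PM.
Event P starts at 12:43 PM + 105 min = 2:28 PM.
Event A ends at 2:28 PM + 113 min = 4:21 PM.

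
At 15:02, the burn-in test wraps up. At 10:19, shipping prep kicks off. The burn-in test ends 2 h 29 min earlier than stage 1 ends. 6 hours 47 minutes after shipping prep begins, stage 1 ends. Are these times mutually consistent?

Stage 1 ends at 10:19 + 407 min = 17:06.
The burn-in test ends at 17:06 − 149 min = 14:37.
But the burn-in test is also said to end at 15:02 — a 25-minute conflict.

No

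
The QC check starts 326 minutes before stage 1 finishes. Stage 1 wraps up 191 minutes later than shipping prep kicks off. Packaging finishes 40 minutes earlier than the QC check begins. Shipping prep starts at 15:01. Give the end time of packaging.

12:06

Stage 1 ends at 15:01 + 191 min = 18:12.
The QC check starts at 18:12 − 326 min = 12:46.
Packaging ends at 12:46 − 40 min = 12:06.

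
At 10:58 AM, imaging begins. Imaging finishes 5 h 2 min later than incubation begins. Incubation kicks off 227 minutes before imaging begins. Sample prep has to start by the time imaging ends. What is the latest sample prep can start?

Incubation starts at 10:58 AM − 227 min = 7:11 AM.
Imaging ends at 7:11 AM + 302 min = 12:13 PM.
Sample prep is bounded by imaging, so the latest it can start is 12:13 PM.

12:13 PM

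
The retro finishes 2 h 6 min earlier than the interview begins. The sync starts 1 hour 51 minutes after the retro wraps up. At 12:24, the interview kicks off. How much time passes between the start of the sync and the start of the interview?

15 minutes

The retro ends at 12:24 − 126 min = 10:18.
The sync starts at 10:18 + 111 min = 12:09.
From 12:09 to 12:24 is 15 minutes.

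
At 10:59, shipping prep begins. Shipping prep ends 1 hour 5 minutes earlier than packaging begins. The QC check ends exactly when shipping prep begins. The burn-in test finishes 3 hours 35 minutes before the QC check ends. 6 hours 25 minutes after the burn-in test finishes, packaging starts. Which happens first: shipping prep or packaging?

The QC check ends at 10:59.
The burn-in test ends at 10:59 − 215 min = 07:24.
Packaging starts at 07:24 + 385 min = 13:49.
Shipping prep starts at 10:59 and packaging starts at 13:49, so shipping prep is first.

shipping prep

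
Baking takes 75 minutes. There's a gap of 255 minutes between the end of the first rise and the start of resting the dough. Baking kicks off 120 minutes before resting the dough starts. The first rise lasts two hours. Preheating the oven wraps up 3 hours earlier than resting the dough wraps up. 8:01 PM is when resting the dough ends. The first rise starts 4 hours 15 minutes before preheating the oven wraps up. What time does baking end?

Preheating the oven ends at 8:01 PM − 180 min = 5:01 PM.
The first rise starts at 5:01 PM − 255 min = 12:46 PM.
The first rise ends at 12:46 PM + 120 min = 2:46 PM.
Resting the dough starts at 2:46 PM + 255 min = 7:01 PM.
Baking starts at 7:01 PM − 120 min = 5:01 PM.
Baking ends at 5:01 PM + 75 min = 6:16 PM.

6:16 PM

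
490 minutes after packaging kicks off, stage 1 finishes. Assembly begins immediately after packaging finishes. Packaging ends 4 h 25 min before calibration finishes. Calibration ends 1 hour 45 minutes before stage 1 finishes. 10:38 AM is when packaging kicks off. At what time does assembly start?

Stage 1 ends at 10:38 AM + 490 min = 6:48 PM.
Calibration ends at 6:48 PM − 105 min = 5:03 PM.
Packaging ends at 5:03 PM − 265 min = 12:38 PM.
So assembly starts at 12:38 PM.

12:38 PM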